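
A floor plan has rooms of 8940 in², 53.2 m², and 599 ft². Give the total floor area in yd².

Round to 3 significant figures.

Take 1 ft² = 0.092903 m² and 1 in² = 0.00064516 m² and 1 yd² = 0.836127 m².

137 yd²

8940 in² × 0.00064516 → 5.76773 m²
53.2 m² (already m²)
599 ft² × 0.092903 → 55.6489 m²
Sum: 5.76773 + 53.2 + 55.6489 = 114.617 m²
In yd²: 114.617 / 0.836127 = 137.081 yd²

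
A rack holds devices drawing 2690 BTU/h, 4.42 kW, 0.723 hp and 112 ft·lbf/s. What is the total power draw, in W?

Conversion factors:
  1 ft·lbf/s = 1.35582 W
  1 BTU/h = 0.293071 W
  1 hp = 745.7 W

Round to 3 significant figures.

5900 W

2690 BTU/h × 0.293071 = 788.361 W
4.42 kW × 1000 = 4420 W
0.723 hp × 745.7 = 539.141 W
112 ft·lbf/s × 1.35582 = 151.852 W
Total: 788.361 + 4420 + 539.141 + 151.852 = 5899.35 W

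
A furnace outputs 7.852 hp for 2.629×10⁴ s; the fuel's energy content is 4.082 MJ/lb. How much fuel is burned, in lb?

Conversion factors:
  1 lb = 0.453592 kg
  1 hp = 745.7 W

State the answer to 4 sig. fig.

37.71 lb

7.852 hp → 5855.24 W
E = P × t = 5855.24 × 26290 = 1.53934×10⁸ J
4.082 MJ/lb → 8.99928×10⁶ J/kg
m = E / e_s = 1.53934×10⁸ / 8.99928×10⁶ = 17.1051 kg
In lb: 17.1051 / 0.453592 = 37.7103 lb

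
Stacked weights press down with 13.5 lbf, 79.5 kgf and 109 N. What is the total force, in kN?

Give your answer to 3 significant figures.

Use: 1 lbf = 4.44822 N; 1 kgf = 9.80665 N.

13.5 lbf × 4.44822 = 60.051 N
79.5 kgf × 9.80665 = 779.629 N
109 N (already N)
Combined: 60.051 + 779.629 + 109 = 948.68 N
In kN: 948.68 / 1000 = 0.94868 kN

0.949 kN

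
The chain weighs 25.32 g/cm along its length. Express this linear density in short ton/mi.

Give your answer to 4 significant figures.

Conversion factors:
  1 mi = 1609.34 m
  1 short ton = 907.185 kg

25.32 g/cm × 0.001 kg/g ÷ 0.01 m/cm = 2.532 kg/m
2.532 kg/m ÷ 907.185 kg/short ton × 1609.34 m/mi = 4.49175 short ton/mi

4.492 short ton/mi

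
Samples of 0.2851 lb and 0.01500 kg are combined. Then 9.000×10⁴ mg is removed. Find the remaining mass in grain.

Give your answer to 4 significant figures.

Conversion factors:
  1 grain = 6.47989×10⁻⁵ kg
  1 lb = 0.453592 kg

838.3 grain

0.2851 lb × 0.453592 = 0.129319 kg
0.01500 kg (already kg)
9.000×10⁴ mg × 10⁻⁶ = 0.09 kg
Result: 0.129319 + 0.015 − 0.09 = 0.054319 kg
In grain: 0.054319 / 6.47989×10⁻⁵ = 838.27 grain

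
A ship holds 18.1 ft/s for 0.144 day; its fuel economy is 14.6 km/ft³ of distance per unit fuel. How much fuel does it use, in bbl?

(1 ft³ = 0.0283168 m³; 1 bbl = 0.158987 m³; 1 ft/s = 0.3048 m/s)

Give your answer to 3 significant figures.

18.1 ft/s → 5.51688 m/s
0.144 day → 12441.6 s
d = v × t = 5.51688 × 12441.6 = 68638.8 m
14.6 km/ft³ → 515595 m/m³
V = d / (distance per unit fuel) = 68638.8 / 515595 = 0.133125 m³
In bbl: 0.133125 / 0.158987 = 0.837333 bbl

0.837 bbl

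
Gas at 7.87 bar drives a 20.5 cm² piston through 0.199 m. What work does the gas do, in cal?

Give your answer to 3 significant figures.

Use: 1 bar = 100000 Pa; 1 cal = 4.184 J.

7.87 bar → 787000 Pa
20.5 cm² → 0.00205 m²
F = P × A = 787000 × 0.00205 = 1613.35 N
W = F × d = 1613.35 × 0.199 = 321.057 J
In cal: 321.057 / 4.184 = 76.7345 cal

76.7 cal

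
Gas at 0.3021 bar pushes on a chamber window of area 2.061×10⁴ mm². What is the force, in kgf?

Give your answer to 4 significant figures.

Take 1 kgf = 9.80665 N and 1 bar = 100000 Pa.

0.3021 bar × 100000 = 30210 Pa
2.061×10⁴ mm² × 10⁻⁶ = 0.02061 m²
F = P × A = 30210 Pa × 0.02061 m² = 622.628 N
622.628 N ÷ (9.80665 N/kgf) = 63.4904 kgf

63.49 kgf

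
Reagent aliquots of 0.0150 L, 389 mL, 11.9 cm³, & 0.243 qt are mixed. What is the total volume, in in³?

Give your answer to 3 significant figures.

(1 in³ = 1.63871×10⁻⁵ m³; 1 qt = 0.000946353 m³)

39.4 in³

0.0150 L × 0.001 → 1.5×10⁻⁵ m³
389 mL × 10⁻⁶ → 3.89×10⁻⁴ m³
11.9 cm³ × 10⁻⁶ → 1.19×10⁻⁵ m³
0.243 qt × 0.000946353 → 2.29964×10⁻⁴ m³
Total: 1.5×10⁻⁵ + 3.89×10⁻⁴ + 1.19×10⁻⁵ + 2.29964×10⁻⁴ = 6.45864×10⁻⁴ m³
In in³: 6.45864×10⁻⁴ / 1.63871×10⁻⁵ = 39.413 in³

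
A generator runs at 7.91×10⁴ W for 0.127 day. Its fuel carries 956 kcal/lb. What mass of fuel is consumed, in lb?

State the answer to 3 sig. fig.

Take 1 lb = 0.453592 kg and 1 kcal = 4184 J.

217 lb

0.127 day → 10972.8 s
E = P × t = 79100 × 10972.8 = 8.67948×10⁸ J
956 kcal/lb → 8.81829×10⁶ J/kg
m = E / e_s = 8.67948×10⁸ / 8.81829×10⁶ = 98.4259 kg
In lb: 98.4259 / 0.453592 = 216.992 lb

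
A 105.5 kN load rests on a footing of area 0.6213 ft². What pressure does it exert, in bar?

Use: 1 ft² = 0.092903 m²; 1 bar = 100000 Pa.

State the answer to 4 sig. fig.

105.5 kN × 1000 → 105500 N
0.6213 ft² × 0.092903 → 0.0577206 m²
P = F / A = 105500 N / 0.0577206 m² = 1.82777×10⁶ Pa
1.82777×10⁶ Pa ÷ (100000 Pa/bar) = 18.2777 bar

18.28 bar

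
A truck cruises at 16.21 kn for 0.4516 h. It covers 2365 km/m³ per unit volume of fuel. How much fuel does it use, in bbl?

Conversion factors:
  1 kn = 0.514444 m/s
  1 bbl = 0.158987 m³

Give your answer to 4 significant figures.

16.21 kn → 8.33914 m/s
0.4516 h → 1625.76 s
d = v × t = 8.33914 × 1625.76 = 13557.4 m
2365 km/m³ → 2.365×10⁶ m/m³
V = d / (distance per unit fuel) = 13557.4 / 2.365×10⁶ = 0.00573252 m³
In bbl: 0.00573252 / 0.158987 = 0.0360565 bbl

0.03606 bbl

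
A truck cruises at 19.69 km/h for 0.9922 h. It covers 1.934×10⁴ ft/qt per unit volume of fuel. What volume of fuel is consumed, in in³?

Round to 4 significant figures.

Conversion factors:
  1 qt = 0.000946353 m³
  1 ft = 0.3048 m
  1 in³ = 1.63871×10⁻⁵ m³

191.4 in³

19.69 km/h → 5.46944 m/s
0.9922 h → 3571.92 s
d = v × t = 5.46944 × 3571.92 = 19536.4 m
1.934×10⁴ ft/qt → 6.229×10⁶ m/m³
V = d / (distance per unit fuel) = 19536.4 / 6.229×10⁶ = 0.00313636 m³
In in³: 0.00313636 / 1.63871×10⁻⁵ = 191.392 in³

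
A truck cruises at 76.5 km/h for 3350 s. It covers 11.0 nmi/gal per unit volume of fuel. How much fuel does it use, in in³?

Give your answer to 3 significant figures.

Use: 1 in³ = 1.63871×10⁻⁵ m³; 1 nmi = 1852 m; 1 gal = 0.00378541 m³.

807 in³

76.5 km/h → 21.25 m/s
d = v × t = 21.25 × 3350 = 71187.5 m
11.0 nmi/gal → 5.38172×10⁶ m/m³
V = d / (distance per unit fuel) = 71187.5 / 5.38172×10⁶ = 0.0132276 m³
In in³: 0.0132276 / 1.63871×10⁻⁵ = 807.196 in³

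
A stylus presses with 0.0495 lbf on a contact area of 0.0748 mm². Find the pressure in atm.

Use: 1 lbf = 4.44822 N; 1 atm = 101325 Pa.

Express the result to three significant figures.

0.0495 lbf × 4.44822 → 0.220187 N
0.0748 mm² × 10⁻⁶ → 7.48×10⁻⁸ m²
P = F / A = 0.220187 N / 7.48×10⁻⁸ m² = 2.94368×10⁶ Pa
2.94368×10⁶ Pa ÷ (101325 Pa/atm) = 29.0519 atm

29.1 atm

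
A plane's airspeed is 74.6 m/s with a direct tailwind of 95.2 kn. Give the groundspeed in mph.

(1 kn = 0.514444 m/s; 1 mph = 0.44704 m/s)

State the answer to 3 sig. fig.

74.6 m/s (already m/s)
95.2 kn × 0.514444 = 48.9751 m/s
Combined: 74.6 + 48.9751 = 123.575 m/s
In mph: 123.575 / 0.44704 = 276.429 mph

276 mph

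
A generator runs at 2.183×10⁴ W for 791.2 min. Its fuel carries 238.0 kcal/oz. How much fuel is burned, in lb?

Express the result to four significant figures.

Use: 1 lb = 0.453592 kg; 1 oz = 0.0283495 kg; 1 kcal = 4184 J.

791.2 min → 47472 s
E = P × t = 21830 × 47472 = 1.03631×10⁹ J
238.0 kcal/oz → 3.51256×10⁷ J/kg
m = E / e_s = 1.03631×10⁹ / 3.51256×10⁷ = 29.503 kg
In lb: 29.503 / 0.453592 = 65.043 lb

65.04 lb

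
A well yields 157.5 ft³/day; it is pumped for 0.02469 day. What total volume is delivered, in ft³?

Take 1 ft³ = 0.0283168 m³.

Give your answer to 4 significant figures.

3.889 ft³

157.5 ft³/day → 5.16192×10⁻⁵ m³/s
0.02469 day → 2133.22 s
V = Q × t = 5.16192×10⁻⁵ × 2133.22 = 0.110115 m³
In ft³: 0.110115 / 0.0283168 = 3.88868 ft³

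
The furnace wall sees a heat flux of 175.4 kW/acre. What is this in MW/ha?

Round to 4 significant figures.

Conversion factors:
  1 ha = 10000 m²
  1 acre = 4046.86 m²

175.4 kW/acre × 1000 W/kW ÷ 4046.86 m²/acre = 43.3422 W/m²
43.3422 W/m² ÷ 1000000 W/MW × 10000 m²/ha = 0.433422 MW/ha

0.4334 MW/ha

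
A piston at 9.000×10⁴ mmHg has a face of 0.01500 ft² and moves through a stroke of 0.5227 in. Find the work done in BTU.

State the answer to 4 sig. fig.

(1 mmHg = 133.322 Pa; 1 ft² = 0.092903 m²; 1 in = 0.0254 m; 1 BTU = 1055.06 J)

9.000×10⁴ mmHg → 1.1999×10⁷ Pa
0.01500 ft² → 0.00139354 m²
F = P × A = 1.1999×10⁷ × 0.00139354 = 16721.1 N
0.5227 in → 0.0132766 m
W = F × d = 16721.1 × 0.0132766 = 221.999 J
In BTU: 221.999 / 1055.06 = 0.210414 BTU

0.2104 BTU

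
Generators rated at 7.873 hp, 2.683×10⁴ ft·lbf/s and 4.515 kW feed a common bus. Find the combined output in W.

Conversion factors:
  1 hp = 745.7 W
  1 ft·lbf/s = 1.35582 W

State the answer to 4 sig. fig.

4.676×10⁴ W

7.873 hp × 745.7 = 5870.9 W
2.683×10⁴ ft·lbf/s × 1.35582 = 36376.7 W
4.515 kW × 1000 = 4515 W
Combined: 5870.9 + 36376.7 + 4515 = 46762.6 W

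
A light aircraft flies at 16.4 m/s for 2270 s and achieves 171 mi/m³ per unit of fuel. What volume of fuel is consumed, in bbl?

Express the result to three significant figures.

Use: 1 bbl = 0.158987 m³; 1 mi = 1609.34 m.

0.851 bbl

d = v × t = 16.4 × 2270 = 37228 m
171 mi/m³ → 275197 m/m³
V = d / (distance per unit fuel) = 37228 / 275197 = 0.135278 m³
In bbl: 0.135278 / 0.158987 = 0.850875 bbl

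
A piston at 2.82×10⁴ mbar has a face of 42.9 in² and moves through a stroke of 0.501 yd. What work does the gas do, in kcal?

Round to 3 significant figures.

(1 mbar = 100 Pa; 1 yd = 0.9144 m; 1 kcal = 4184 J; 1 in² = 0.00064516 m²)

2.82×10⁴ mbar → 2.82×10⁶ Pa
42.9 in² → 0.0276774 m²
F = P × A = 2.82×10⁶ × 0.0276774 = 78050.3 N
0.501 yd → 0.458114 m
W = F × d = 78050.3 × 0.458114 = 35755.9 J
In kcal: 35755.9 / 4184 = 8.54587 kcal

8.55 kcal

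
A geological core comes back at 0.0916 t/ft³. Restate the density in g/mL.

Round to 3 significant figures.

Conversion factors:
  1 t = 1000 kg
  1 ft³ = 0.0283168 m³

0.0916 t/ft³ × 1000 kg/t ÷ 0.0283168 m³/ft³ = 3234.83 kg/m³
3234.83 kg/m³ ÷ 0.001 kg/g × 10⁻⁶ m³/mL = 3.23483 g/mL

3.23 g/mL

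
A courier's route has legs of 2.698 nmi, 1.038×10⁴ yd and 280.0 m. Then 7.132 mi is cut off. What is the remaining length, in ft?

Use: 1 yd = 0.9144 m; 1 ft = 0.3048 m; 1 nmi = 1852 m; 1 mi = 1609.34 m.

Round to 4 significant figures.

2.698 nmi × 1852 → 4996.7 m
1.038×10⁴ yd × 0.9144 → 9491.47 m
280.0 m (already m)
7.132 mi × 1609.34 → 11477.8 m
Net: 4996.7 + 9491.47 + 280 − 11477.8 = 3290.37 m
In ft: 3290.37 / 0.3048 = 10795.2 ft

1.080×10⁴ ft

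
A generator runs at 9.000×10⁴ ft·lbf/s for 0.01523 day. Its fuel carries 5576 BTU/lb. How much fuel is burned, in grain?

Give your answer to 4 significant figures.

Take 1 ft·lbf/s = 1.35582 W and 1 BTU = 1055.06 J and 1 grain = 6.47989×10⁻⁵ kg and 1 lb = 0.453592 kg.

1.911×10⁵ grain

9.000×10⁴ ft·lbf/s → 122024 W
0.01523 day → 1315.87 s
E = P × t = 122024 × 1315.87 = 1.60568×10⁸ J
5576 BTU/lb → 1.29698×10⁷ J/kg
m = E / e_s = 1.60568×10⁸ / 1.29698×10⁷ = 12.3801 kg
In grain: 12.3801 / 6.47989×10⁻⁵ = 191054 grain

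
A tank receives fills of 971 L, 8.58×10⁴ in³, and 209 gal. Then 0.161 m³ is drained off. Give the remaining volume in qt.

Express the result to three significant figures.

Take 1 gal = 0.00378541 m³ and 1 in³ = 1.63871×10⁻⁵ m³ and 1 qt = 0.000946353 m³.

971 L × 0.001 → 0.971 m³
8.58×10⁴ in³ × 1.63871×10⁻⁵ → 1.40601 m³
209 gal × 0.00378541 → 0.791151 m³
0.161 m³ (already m³)
Sum: 0.971 + 1.40601 + 0.791151 − 0.161 = 3.00716 m³
In qt: 3.00716 / 0.000946353 = 3177.63 qt

3180 qt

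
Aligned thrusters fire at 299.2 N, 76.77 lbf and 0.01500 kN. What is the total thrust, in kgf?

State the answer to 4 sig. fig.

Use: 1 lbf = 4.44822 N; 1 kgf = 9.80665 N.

66.86 kgf

299.2 N (already N)
76.77 lbf × 4.44822 = 341.49 N
0.01500 kN × 1000 = 15 N
Total: 299.2 + 341.49 + 15 = 655.69 N
In kgf: 655.69 / 9.80665 = 66.8618 kgf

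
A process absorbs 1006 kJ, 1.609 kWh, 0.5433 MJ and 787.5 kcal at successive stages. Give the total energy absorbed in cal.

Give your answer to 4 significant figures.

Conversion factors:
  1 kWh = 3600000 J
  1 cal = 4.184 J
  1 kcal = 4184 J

2.542×10⁶ cal

1006 kJ × 1000 = 1.006×10⁶ J
1.609 kWh × 3600000 = 5.7924×10⁶ J
0.5433 MJ × 1000000 = 543300 J
787.5 kcal × 4184 = 3.2949×10⁶ J
Sum: 1.006×10⁶ + 5.7924×10⁶ + 543300 + 3.2949×10⁶ = 1.06366×10⁷ J
In cal: 1.06366×10⁷ / 4.184 = 2.54221×10⁶ cal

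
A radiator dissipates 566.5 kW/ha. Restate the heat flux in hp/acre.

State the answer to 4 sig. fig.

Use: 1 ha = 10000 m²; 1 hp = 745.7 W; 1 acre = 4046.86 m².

566.5 kW/ha × 1000 W/kW ÷ 10000 m²/ha = 56.65 W/m²
56.65 W/m² ÷ 745.7 W/hp × 4046.86 m²/acre = 307.435 hp/acre

307.4 hp/acre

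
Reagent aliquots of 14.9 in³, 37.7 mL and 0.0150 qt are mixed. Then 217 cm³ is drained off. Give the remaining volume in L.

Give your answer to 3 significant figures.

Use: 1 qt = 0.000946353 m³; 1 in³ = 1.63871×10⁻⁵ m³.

14.9 in³ × 1.63871×10⁻⁵ → 2.44168×10⁻⁴ m³
37.7 mL × 10⁻⁶ → 3.77×10⁻⁵ m³
0.0150 qt × 0.000946353 → 1.41953×10⁻⁵ m³
217 cm³ × 10⁻⁶ → 2.17×10⁻⁴ m³
Sum: 2.44168×10⁻⁴ + 3.77×10⁻⁵ + 1.41953×10⁻⁵ − 2.17×10⁻⁴ = 7.90633×10⁻⁵ m³
In L: 7.90633×10⁻⁵ / 0.001 = 0.0790633 L

0.0791 L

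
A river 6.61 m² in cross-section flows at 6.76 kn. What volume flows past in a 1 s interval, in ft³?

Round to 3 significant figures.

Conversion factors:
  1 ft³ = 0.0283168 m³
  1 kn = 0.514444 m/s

812 ft³

6.76 kn × 0.514444 → 3.47764 m/s
V = v × A × t = 3.47764 m/s × 6.61 m² × 1 s = 22.9872 m³
22.9872 m³ ÷ (0.0283168 m³/ft³) = 811.787 ft³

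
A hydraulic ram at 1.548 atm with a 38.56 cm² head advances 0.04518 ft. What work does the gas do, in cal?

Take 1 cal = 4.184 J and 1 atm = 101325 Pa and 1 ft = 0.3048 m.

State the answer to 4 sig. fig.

1.991 cal

1.548 atm → 156851 Pa
38.56 cm² → 0.003856 m²
F = P × A = 156851 × 0.003856 = 604.817 N
0.04518 ft → 0.0137709 m
W = F × d = 604.817 × 0.0137709 = 8.32887 J
In cal: 8.32887 / 4.184 = 1.99065 cal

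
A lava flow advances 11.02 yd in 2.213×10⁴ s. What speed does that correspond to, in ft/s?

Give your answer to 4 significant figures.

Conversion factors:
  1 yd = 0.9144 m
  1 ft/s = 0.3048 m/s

11.02 yd × 0.9144 → 10.0767 m
v = d / t = 10.0767 m / 22130 s = 4.55341×10⁻⁴ m/s
4.55341×10⁻⁴ m/s ÷ (0.3048 m/s/ft/s) = 0.0014939 ft/s

0.001494 ft/s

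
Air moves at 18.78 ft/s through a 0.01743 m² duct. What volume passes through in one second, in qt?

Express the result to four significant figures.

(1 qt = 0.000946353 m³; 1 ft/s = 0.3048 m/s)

18.78 ft/s × 0.3048 → 5.72414 m/s
V = v × A × t = 5.72414 m/s × 0.01743 m² × 1 s = 0.0997718 m³
0.0997718 m³ ÷ (0.000946353 m³/qt) = 105.428 qt

105.4 qt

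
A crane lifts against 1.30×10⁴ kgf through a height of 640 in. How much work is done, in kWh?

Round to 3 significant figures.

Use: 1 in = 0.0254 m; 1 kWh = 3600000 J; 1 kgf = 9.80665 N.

0.576 kWh

1.30×10⁴ kgf × 9.80665 → 127486 N
640 in × 0.0254 → 16.256 m
W = F × d = 127486 N × 16.256 m = 2.07241×10⁶ J
2.07241×10⁶ J ÷ (3600000 J/kWh) = 0.575669 kWh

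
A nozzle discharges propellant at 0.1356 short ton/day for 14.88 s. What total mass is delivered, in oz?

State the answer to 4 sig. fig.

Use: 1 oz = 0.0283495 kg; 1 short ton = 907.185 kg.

0.7473 oz

0.1356 short ton/day → 0.00142378 kg/s
m = ṁ × t = 0.00142378 × 14.88 = 0.0211858 kg
In oz: 0.0211858 / 0.0283495 = 0.747308 oz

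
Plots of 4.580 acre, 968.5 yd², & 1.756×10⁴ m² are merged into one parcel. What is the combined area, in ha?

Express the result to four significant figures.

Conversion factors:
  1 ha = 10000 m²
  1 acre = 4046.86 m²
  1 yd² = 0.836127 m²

3.690 ha

4.580 acre × 4046.86 = 18534.6 m²
968.5 yd² × 0.836127 = 809.789 m²
1.756×10⁴ m² (already m²)
Combined: 18534.6 + 809.789 + 17560 = 36904.4 m²
In ha: 36904.4 / 10000 = 3.69044 ha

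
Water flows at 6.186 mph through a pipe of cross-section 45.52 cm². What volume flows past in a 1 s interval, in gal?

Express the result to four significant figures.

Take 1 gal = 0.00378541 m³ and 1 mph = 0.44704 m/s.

3.325 gal

6.186 mph × 0.44704 = 2.76539 m/s
45.52 cm² × 0.0001 = 0.004552 m²
V = v × A × t = 2.76539 m/s × 0.004552 m² × 1 s = 0.0125881 m³
0.0125881 m³ ÷ (0.00378541 m³/gal) = 3.32543 gal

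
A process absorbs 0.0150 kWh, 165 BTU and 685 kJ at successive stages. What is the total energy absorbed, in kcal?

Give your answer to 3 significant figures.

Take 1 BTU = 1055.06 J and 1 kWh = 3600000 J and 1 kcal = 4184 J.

218 kcal

0.0150 kWh × 3600000 = 54000 J
165 BTU × 1055.06 = 174085 J
685 kJ × 1000 = 685000 J
Combined: 54000 + 174085 + 685000 = 913085 J
In kcal: 913085 / 4184 = 218.233 kcal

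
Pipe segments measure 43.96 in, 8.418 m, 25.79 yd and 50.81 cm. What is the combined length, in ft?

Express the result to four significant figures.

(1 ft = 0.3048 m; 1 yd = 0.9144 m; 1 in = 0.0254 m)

110.3 ft

43.96 in × 0.0254 = 1.11658 m
8.418 m (already m)
25.79 yd × 0.9144 = 23.5824 m
50.81 cm × 0.01 = 0.5081 m
Combined: 1.11658 + 8.418 + 23.5824 + 0.5081 = 33.6251 m
In ft: 33.6251 / 0.3048 = 110.319 ft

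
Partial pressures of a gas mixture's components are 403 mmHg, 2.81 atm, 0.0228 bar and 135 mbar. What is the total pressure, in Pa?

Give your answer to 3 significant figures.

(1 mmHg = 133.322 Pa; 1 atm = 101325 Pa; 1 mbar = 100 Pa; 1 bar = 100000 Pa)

3.54×10⁵ Pa

403 mmHg × 133.322 = 53728.8 Pa
2.81 atm × 101325 = 284723 Pa
0.0228 bar × 100000 = 2280 Pa
135 mbar × 100 = 13500 Pa
Sum: 53728.8 + 284723 + 2280 + 13500 = 354232 Pa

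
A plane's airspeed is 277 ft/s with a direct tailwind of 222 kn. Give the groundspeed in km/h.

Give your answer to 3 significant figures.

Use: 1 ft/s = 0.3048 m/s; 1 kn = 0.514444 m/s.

715 km/h

277 ft/s × 0.3048 → 84.4296 m/s
222 kn × 0.514444 → 114.207 m/s
Sum: 84.4296 + 114.207 = 198.637 m/s
In km/h: 198.637 / (1/3.6) = 715.093 km/h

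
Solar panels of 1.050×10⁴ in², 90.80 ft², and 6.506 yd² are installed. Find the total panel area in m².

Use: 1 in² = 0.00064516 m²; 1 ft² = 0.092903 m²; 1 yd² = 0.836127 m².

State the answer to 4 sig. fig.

20.65 m²

1.050×10⁴ in² × 0.00064516 = 6.77418 m²
90.80 ft² × 0.092903 = 8.43559 m²
6.506 yd² × 0.836127 = 5.43984 m²
Combined: 6.77418 + 8.43559 + 5.43984 = 20.6496 m²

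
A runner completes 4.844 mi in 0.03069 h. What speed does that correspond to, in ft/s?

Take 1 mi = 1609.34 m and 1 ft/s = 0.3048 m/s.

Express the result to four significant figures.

231.5 ft/s

4.844 mi × 1609.34 → 7795.64 m
0.03069 h × 3600 → 110.484 s
v = d / t = 7795.64 m / 110.484 s = 70.559 m/s
70.559 m/s ÷ (0.3048 m/s/ft/s) = 231.493 ft/s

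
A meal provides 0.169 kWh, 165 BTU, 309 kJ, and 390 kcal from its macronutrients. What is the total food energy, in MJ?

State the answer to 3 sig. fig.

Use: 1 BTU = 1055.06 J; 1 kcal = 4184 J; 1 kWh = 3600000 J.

2.72 MJ

0.169 kWh × 3600000 = 608400 J
165 BTU × 1055.06 = 174085 J
309 kJ × 1000 = 309000 J
390 kcal × 4184 = 1.63176×10⁶ J
Sum: 608400 + 174085 + 309000 + 1.63176×10⁶ = 2.72324×10⁶ J
In MJ: 2.72324×10⁶ / 1000000 = 2.72324 MJ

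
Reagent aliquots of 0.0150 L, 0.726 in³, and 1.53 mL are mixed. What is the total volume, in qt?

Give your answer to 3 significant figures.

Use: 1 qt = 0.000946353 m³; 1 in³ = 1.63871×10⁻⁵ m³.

0.0150 L × 0.001 → 1.5×10⁻⁵ m³
0.726 in³ × 1.63871×10⁻⁵ → 1.1897×10⁻⁵ m³
1.53 mL × 10⁻⁶ → 1.53×10⁻⁶ m³
Sum: 1.5×10⁻⁵ + 1.1897×10⁻⁵ + 1.53×10⁻⁶ = 2.8427×10⁻⁵ m³
In qt: 2.8427×10⁻⁵ / 0.000946353 = 0.0300385 qt

0.0300 qt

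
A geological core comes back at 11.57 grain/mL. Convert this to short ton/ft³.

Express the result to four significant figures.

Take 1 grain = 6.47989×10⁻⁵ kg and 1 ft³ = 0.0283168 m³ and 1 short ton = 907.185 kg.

0.02340 short ton/ft³

11.57 grain/mL × 6.47989×10⁻⁵ kg/grain ÷ 10⁻⁶ m³/mL = 749.723 kg/m³
749.723 kg/m³ ÷ 907.185 kg/short ton × 0.0283168 m³/ft³ = 0.0234018 short ton/ft³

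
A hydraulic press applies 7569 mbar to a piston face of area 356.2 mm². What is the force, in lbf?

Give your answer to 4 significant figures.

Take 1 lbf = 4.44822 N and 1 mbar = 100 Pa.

60.61 lbf

7569 mbar × 100 = 756900 Pa
356.2 mm² × 10⁻⁶ = 3.562×10⁻⁴ m²
F = P × A = 756900 Pa × 3.562×10⁻⁴ m² = 269.608 N
269.608 N ÷ (4.44822 N/lbf) = 60.6103 lbf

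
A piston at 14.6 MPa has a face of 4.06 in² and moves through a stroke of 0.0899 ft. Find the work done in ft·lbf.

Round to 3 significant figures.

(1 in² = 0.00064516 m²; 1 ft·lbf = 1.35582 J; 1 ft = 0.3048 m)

773 ft·lbf

14.6 MPa → 1.46×10⁷ Pa
4.06 in² → 0.00261935 m²
F = P × A = 1.46×10⁷ × 0.00261935 = 38242.5 N
0.0899 ft → 0.0274015 m
W = F × d = 38242.5 × 0.0274015 = 1047.9 J
In ft·lbf: 1047.9 / 1.35582 = 772.89 ft·lbf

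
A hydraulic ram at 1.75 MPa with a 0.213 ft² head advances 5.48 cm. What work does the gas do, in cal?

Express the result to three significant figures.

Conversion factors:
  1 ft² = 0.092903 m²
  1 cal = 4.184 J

454 cal

1.75 MPa → 1.75×10⁶ Pa
0.213 ft² → 0.0197883 m²
F = P × A = 1.75×10⁶ × 0.0197883 = 34629.5 N
5.48 cm → 0.0548 m
W = F × d = 34629.5 × 0.0548 = 1897.7 J
In cal: 1897.7 / 4.184 = 453.561 cal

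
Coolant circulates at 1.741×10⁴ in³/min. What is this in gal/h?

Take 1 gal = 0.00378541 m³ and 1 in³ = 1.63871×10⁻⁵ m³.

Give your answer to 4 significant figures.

1.741×10⁴ in³/min × 1.63871×10⁻⁵ m³/in³ ÷ 60 s/min = 0.00475499 m³/s
0.00475499 m³/s ÷ 0.00378541 m³/gal × 3600 s/h = 4522.09 gal/h

4522 gal/h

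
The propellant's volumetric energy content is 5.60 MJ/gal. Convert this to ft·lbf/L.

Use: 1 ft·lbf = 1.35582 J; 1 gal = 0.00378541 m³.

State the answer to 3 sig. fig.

5.60 MJ/gal × 1000000 J/MJ ÷ 0.00378541 m³/gal = 1.47936×10⁹ J/m³
1.47936×10⁹ J/m³ ÷ 1.35582 J/ft·lbf × 0.001 m³/L = 1.09112×10⁶ ft·lbf/L

1.09×10⁶ ft·lbf/L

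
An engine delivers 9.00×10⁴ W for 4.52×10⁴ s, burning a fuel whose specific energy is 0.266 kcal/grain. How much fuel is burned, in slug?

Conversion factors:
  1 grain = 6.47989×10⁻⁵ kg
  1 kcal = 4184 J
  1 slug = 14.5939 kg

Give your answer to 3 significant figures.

16.2 slug

E = P × t = 90000 × 45200 = 4.068×10⁹ J
0.266 kcal/grain → 1.71754×10⁷ J/kg
m = E / e_s = 4.068×10⁹ / 1.71754×10⁷ = 236.85 kg
In slug: 236.85 / 14.5939 = 16.2294 slug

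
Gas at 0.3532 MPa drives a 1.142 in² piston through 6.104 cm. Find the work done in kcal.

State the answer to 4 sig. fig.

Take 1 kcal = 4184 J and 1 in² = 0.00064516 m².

0.003796 kcal

0.3532 MPa → 353200 Pa
1.142 in² → 7.36773×10⁻⁴ m²
F = P × A = 353200 × 7.36773×10⁻⁴ = 260.228 N
6.104 cm → 0.06104 m
W = F × d = 260.228 × 0.06104 = 15.8843 J
In kcal: 15.8843 / 4184 = 0.00379644 kcal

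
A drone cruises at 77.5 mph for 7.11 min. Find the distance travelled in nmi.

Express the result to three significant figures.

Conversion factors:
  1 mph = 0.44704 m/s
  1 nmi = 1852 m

77.5 mph × 0.44704 = 34.6456 m/s
7.11 min × 60 = 426.6 s
d = v × t = 34.6456 m/s × 426.6 s = 14779.8 m
14779.8 m ÷ (1852 m/nmi) = 7.98045 nmi

7.98 nmi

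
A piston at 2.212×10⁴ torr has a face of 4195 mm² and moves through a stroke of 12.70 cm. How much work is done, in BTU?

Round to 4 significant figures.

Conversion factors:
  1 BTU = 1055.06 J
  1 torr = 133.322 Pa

2.212×10⁴ torr → 2.94908×10⁶ Pa
4195 mm² → 0.004195 m²
F = P × A = 2.94908×10⁶ × 0.004195 = 12371.4 N
12.70 cm → 0.127 m
W = F × d = 12371.4 × 0.127 = 1571.17 J
In BTU: 1571.17 / 1055.06 = 1.48918 BTU

1.489 BTU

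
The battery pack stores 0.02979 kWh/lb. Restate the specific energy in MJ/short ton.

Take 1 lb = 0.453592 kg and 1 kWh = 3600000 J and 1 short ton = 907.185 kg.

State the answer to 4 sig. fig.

0.02979 kWh/lb × 3600000 J/kWh ÷ 0.453592 kg/lb = 236433 J/kg
236433 J/kg ÷ 1000000 J/MJ × 907.185 kg/short ton = 214.488 MJ/short ton

214.5 MJ/short ton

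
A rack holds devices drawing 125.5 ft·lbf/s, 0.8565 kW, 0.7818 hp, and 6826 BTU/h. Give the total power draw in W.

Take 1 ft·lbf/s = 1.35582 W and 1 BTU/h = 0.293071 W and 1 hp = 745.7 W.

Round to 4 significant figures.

125.5 ft·lbf/s × 1.35582 → 170.155 W
0.8565 kW × 1000 → 856.5 W
0.7818 hp × 745.7 → 582.988 W
6826 BTU/h × 0.293071 → 2000.5 W
Combined: 170.155 + 856.5 + 582.988 + 2000.5 = 3610.14 W

3610 W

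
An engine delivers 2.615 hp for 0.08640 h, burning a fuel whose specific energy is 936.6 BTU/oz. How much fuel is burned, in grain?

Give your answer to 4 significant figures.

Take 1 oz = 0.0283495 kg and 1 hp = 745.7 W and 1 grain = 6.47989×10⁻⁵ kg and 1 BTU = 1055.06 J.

268.5 grain

2.615 hp → 1950.01 W
0.08640 h → 311.04 s
E = P × t = 1950.01 × 311.04 = 606531 J
936.6 BTU/oz → 3.48567×10⁷ J/kg
m = E / e_s = 606531 / 3.48567×10⁷ = 0.0174007 kg
In grain: 0.0174007 / 6.47989×10⁻⁵ = 268.534 grain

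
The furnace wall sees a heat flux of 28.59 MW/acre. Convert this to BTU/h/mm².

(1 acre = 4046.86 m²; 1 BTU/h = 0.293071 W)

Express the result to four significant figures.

28.59 MW/acre × 1000000 W/MW ÷ 4046.86 m²/acre = 7064.74 W/m²
7064.74 W/m² ÷ 0.293071 W/BTU/h × 10⁻⁶ m²/mm² = 0.0241059 BTU/h/mm²

0.02411 BTU/h/mm²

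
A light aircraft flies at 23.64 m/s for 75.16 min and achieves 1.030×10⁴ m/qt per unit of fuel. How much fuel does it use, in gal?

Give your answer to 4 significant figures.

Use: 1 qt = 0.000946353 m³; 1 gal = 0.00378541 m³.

2.588 gal

75.16 min → 4509.6 s
d = v × t = 23.64 × 4509.6 = 106607 m
1.030×10⁴ m/qt → 1.08839×10⁷ m/m³
V = d / (distance per unit fuel) = 106607 / 1.08839×10⁷ = 0.00979493 m³
In gal: 0.00979493 / 0.00378541 = 2.58755 gal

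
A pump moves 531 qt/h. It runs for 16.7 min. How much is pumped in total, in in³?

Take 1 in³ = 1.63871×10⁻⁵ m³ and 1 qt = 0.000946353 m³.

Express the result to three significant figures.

531 qt/h → 1.39587×10⁻⁴ m³/s
16.7 min → 1002 s
V = Q × t = 1.39587×10⁻⁴ × 1002 = 0.139866 m³
In in³: 0.139866 / 1.63871×10⁻⁵ = 8535.13 in³

8540 in³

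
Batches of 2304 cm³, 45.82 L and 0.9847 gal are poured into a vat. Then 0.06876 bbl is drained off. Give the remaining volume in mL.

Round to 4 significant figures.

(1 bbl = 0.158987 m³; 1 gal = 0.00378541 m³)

2304 cm³ × 10⁻⁶ → 0.002304 m³
45.82 L × 0.001 → 0.04582 m³
0.9847 gal × 0.00378541 → 0.00372749 m³
0.06876 bbl × 0.158987 → 0.0109319 m³
Result: 0.002304 + 0.04582 + 0.00372749 − 0.0109319 = 0.0409196 m³
In mL: 0.0409196 / 10⁻⁶ = 40919.6 mL

4.092×10⁴ mL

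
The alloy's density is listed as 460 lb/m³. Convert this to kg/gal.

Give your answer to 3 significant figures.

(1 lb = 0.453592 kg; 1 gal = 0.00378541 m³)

0.790 kg/gal

460 lb/m³ × 0.453592 kg/lb = 208.652 kg/m³
208.652 kg/m³ × 0.00378541 m³/gal = 0.789833 kg/gal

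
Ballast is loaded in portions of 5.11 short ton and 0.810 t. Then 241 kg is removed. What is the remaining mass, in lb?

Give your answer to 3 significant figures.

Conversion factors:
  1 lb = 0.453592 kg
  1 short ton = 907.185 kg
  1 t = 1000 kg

5.11 short ton × 907.185 → 4635.72 kg
0.810 t × 1000 → 810 kg
241 kg (already kg)
Result: 4635.72 + 810 − 241 = 5204.72 kg
In lb: 5204.72 / 0.453592 = 11474.5 lb

1.15×10⁴ lb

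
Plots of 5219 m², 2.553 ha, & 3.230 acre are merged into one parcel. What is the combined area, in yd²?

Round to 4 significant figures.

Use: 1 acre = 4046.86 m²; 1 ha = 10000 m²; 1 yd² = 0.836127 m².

5219 m² (already m²)
2.553 ha × 10000 = 25530 m²
3.230 acre × 4046.86 = 13071.4 m²
Total: 5219 + 25530 + 13071.4 = 43820.4 m²
In yd²: 43820.4 / 0.836127 = 52408.8 yd²

5.241×10⁴ yd²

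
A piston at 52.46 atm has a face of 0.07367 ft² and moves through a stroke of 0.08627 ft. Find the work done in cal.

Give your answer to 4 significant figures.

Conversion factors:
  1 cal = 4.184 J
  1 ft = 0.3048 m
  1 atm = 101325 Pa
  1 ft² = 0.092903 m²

228.6 cal

52.46 atm → 5.31551×10⁶ Pa
0.07367 ft² → 0.00684416 m²
F = P × A = 5.31551×10⁶ × 0.00684416 = 36380.2 N
0.08627 ft → 0.0262951 m
W = F × d = 36380.2 × 0.0262951 = 956.621 J
In cal: 956.621 / 4.184 = 228.638 cal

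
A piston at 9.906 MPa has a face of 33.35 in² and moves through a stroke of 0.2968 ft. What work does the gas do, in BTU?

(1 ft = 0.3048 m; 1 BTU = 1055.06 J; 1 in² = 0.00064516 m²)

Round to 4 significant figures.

9.906 MPa → 9.906×10⁶ Pa
33.35 in² → 0.0215161 m²
F = P × A = 9.906×10⁶ × 0.0215161 = 213138 N
0.2968 ft → 0.0904646 m
W = F × d = 213138 × 0.0904646 = 19281.4 J
In BTU: 19281.4 / 1055.06 = 18.2752 BTU

18.28 BTU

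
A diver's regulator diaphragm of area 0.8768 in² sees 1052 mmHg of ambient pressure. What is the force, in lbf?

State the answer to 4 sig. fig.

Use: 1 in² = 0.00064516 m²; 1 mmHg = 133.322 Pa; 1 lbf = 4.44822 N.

1052 mmHg × 133.322 → 140255 Pa
0.8768 in² × 0.00064516 → 5.65676×10⁻⁴ m²
F = P × A = 140255 Pa × 5.65676×10⁻⁴ m² = 79.3389 N
79.3389 N ÷ (4.44822 N/lbf) = 17.8361 lbf

17.84 lbf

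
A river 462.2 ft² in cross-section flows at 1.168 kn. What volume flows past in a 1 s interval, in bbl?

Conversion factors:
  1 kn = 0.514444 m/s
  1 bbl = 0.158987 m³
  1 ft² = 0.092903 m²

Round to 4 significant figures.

1.168 kn × 0.514444 → 0.600871 m/s
462.2 ft² × 0.092903 → 42.9398 m²
V = v × A × t = 0.600871 m/s × 42.9398 m² × 1 s = 25.8013 m³
25.8013 m³ ÷ (0.158987 m³/bbl) = 162.286 bbl

162.3 bbl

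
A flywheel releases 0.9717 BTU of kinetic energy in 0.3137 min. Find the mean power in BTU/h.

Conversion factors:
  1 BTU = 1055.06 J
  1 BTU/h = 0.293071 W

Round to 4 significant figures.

185.9 BTU/h

0.9717 BTU × 1055.06 → 1025.2 J
0.3137 min × 60 → 18.822 s
P = E / t = 1025.2 J / 18.822 s = 54.4682 W
54.4682 W ÷ (0.293071 W/BTU/h) = 185.853 BTU/h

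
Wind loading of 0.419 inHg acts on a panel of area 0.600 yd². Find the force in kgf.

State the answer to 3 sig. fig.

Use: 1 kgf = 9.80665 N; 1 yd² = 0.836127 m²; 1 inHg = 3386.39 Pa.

72.6 kgf

0.419 inHg × 3386.39 → 1418.9 Pa
0.600 yd² × 0.836127 → 0.501676 m²
F = P × A = 1418.9 Pa × 0.501676 m² = 711.828 N
711.828 N ÷ (9.80665 N/kgf) = 72.5863 kgf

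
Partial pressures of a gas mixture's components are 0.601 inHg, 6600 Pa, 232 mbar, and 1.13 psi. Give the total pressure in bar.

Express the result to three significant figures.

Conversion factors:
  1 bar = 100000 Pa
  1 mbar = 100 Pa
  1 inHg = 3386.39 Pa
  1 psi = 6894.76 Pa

0.396 bar

0.601 inHg × 3386.39 = 2035.22 Pa
6600 Pa (already Pa)
232 mbar × 100 = 23200 Pa
1.13 psi × 6894.76 = 7791.08 Pa
Combined: 2035.22 + 6600 + 23200 + 7791.08 = 39626.3 Pa
In bar: 39626.3 / 100000 = 0.396263 bar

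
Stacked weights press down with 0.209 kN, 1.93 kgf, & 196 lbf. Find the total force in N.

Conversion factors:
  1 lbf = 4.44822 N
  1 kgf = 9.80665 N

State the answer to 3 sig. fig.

1100 N

0.209 kN × 1000 = 209 N
1.93 kgf × 9.80665 = 18.9268 N
196 lbf × 4.44822 = 871.851 N
Sum: 209 + 18.9268 + 871.851 = 1099.78 N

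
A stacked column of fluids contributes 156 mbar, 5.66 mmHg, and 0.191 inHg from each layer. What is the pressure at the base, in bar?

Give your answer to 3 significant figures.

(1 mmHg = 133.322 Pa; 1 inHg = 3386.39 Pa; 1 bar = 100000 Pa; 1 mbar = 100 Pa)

156 mbar × 100 = 15600 Pa
5.66 mmHg × 133.322 = 754.603 Pa
0.191 inHg × 3386.39 = 646.8 Pa
Sum: 15600 + 754.603 + 646.8 = 17001.4 Pa
In bar: 17001.4 / 100000 = 0.170014 bar

0.170 bar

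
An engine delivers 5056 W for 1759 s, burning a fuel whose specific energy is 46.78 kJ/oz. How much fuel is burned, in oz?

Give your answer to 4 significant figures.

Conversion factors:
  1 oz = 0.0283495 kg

E = P × t = 5056 × 1759 = 8.8935×10⁶ J
46.78 kJ/oz → 1.65012×10⁶ J/kg
m = E / e_s = 8.8935×10⁶ / 1.65012×10⁶ = 5.38961 kg
In oz: 5.38961 / 0.0283495 = 190.113 oz

190.1 oz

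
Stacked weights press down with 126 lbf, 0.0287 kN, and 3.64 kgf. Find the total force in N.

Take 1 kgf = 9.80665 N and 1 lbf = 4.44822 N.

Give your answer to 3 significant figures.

126 lbf × 4.44822 → 560.476 N
0.0287 kN × 1000 → 28.7 N
3.64 kgf × 9.80665 → 35.6962 N
Combined: 560.476 + 28.7 + 35.6962 = 624.872 N

625 N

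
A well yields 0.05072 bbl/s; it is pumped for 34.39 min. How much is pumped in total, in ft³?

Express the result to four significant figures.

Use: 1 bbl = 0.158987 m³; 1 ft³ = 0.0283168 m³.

587.6 ft³

0.05072 bbl/s → 0.00806382 m³/s
34.39 min → 2063.4 s
V = Q × t = 0.00806382 × 2063.4 = 16.6389 m³
In ft³: 16.6389 / 0.0283168 = 587.598 ft³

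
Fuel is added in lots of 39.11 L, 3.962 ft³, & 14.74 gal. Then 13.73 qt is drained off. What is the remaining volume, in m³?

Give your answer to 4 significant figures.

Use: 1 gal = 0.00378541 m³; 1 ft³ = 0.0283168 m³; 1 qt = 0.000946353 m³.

39.11 L × 0.001 → 0.03911 m³
3.962 ft³ × 0.0283168 → 0.112191 m³
14.74 gal × 0.00378541 → 0.0557969 m³
13.73 qt × 0.000946353 → 0.0129934 m³
Net: 0.03911 + 0.112191 + 0.0557969 − 0.0129934 = 0.194104 m³

0.1941 m³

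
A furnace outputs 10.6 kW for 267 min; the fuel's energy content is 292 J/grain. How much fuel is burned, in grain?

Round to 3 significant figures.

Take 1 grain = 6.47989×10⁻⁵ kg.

10.6 kW → 10600 W
267 min → 16020 s
E = P × t = 10600 × 16020 = 1.69812×10⁸ J
292 J/grain → 4.50625×10⁶ J/kg
m = E / e_s = 1.69812×10⁸ / 4.50625×10⁶ = 37.6837 kg
In grain: 37.6837 / 6.47989×10⁻⁵ = 581548 grain

5.82×10⁵ grain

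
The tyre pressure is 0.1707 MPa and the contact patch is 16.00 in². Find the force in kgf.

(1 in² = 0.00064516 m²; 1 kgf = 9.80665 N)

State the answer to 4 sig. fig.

179.7 kgf

0.1707 MPa × 1000000 → 170700 Pa
16.00 in² × 0.00064516 → 0.0103226 m²
F = P × A = 170700 Pa × 0.0103226 m² = 1762.07 N
1762.07 N ÷ (9.80665 N/kgf) = 179.681 kgf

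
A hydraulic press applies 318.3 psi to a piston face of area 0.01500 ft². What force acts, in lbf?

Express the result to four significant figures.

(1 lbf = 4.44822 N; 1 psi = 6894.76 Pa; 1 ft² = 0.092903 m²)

687.5 lbf

318.3 psi × 6894.76 → 2.1946×10⁶ Pa
0.01500 ft² × 0.092903 → 0.00139354 m²
F = P × A = 2.1946×10⁶ Pa × 0.00139354 m² = 3058.26 N
3058.26 N ÷ (4.44822 N/lbf) = 687.524 lbf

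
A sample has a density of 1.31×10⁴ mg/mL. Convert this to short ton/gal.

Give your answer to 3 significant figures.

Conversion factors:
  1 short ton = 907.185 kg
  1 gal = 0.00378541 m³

0.0547 short ton/gal

1.31×10⁴ mg/mL × 10⁻⁶ kg/mg ÷ 10⁻⁶ m³/mL = 13100 kg/m³
13100 kg/m³ ÷ 907.185 kg/short ton × 0.00378541 m³/gal = 0.0546624 short ton/gal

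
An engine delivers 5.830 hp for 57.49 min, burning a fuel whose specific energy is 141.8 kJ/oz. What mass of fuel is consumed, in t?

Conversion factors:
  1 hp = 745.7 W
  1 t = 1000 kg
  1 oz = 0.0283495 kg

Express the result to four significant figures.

0.002998 t

5.830 hp → 4347.43 W
57.49 min → 3449.4 s
E = P × t = 4347.43 × 3449.4 = 1.4996×10⁷ J
141.8 kJ/oz → 5.00185×10⁶ J/kg
m = E / e_s = 1.4996×10⁷ / 5.00185×10⁶ = 2.99809 kg
In t: 2.99809 / 1000 = 0.00299809 t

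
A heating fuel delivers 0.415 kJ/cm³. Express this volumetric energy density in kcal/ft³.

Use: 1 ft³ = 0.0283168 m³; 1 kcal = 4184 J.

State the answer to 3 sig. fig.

2810 kcal/ft³

0.415 kJ/cm³ × 1000 J/kJ ÷ 10⁻⁶ m³/cm³ = 4.15×10⁸ J/m³
4.15×10⁸ J/m³ ÷ 4184 J/kcal × 0.0283168 m³/ft³ = 2808.67 kcal/ft³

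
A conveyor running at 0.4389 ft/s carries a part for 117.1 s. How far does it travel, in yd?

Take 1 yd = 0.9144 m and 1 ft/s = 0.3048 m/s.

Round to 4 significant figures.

17.13 yd

0.4389 ft/s × 0.3048 = 0.133777 m/s
d = v × t = 0.133777 m/s × 117.1 s = 15.6653 m
15.6653 m ÷ (0.9144 m/yd) = 17.1318 yd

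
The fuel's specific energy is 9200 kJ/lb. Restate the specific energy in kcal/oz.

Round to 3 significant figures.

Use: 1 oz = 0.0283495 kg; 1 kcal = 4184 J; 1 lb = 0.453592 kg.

137 kcal/oz

9200 kJ/lb × 1000 J/kJ ÷ 0.453592 kg/lb = 2.02825×10⁷ J/kg
2.02825×10⁷ J/kg ÷ 4184 J/kcal × 0.0283495 kg/oz = 137.428 kcal/oz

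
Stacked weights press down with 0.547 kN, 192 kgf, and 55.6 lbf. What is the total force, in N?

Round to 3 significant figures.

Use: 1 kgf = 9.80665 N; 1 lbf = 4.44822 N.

0.547 kN × 1000 = 547 N
192 kgf × 9.80665 = 1882.88 N
55.6 lbf × 4.44822 = 247.321 N
Total: 547 + 1882.88 + 247.321 = 2677.2 N

2680 N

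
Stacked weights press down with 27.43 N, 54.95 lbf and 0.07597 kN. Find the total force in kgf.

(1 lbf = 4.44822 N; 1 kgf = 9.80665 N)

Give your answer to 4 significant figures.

27.43 N (already N)
54.95 lbf × 4.44822 → 244.43 N
0.07597 kN × 1000 → 75.97 N
Total: 27.43 + 244.43 + 75.97 = 347.83 N
In kgf: 347.83 / 9.80665 = 35.4688 kgf

35.47 kgf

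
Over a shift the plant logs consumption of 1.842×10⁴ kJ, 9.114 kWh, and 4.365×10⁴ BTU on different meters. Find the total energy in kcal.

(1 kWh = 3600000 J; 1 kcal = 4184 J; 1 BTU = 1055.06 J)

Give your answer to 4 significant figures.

2.325×10⁴ kcal

1.842×10⁴ kJ × 1000 → 1.842×10⁷ J
9.114 kWh × 3600000 → 3.28104×10⁷ J
4.365×10⁴ BTU × 1055.06 → 4.60534×10⁷ J
Total: 1.842×10⁷ + 3.28104×10⁷ + 4.60534×10⁷ = 9.72838×10⁷ J
In kcal: 9.72838×10⁷ / 4184 = 23251.4 kcal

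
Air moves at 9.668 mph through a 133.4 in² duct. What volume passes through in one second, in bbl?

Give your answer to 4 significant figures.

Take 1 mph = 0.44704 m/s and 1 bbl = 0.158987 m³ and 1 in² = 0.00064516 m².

2.340 bbl

9.668 mph × 0.44704 = 4.32198 m/s
133.4 in² × 0.00064516 = 0.0860643 m²
V = v × A × t = 4.32198 m/s × 0.0860643 m² × 1 s = 0.371968 m³
0.371968 m³ ÷ (0.158987 m³/bbl) = 2.33961 bbl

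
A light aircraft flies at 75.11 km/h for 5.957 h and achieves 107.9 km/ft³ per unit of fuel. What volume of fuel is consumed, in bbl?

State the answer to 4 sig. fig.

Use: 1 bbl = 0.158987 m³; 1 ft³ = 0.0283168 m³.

0.7386 bbl

75.11 km/h → 20.8639 m/s
5.957 h → 21445.2 s
d = v × t = 20.8639 × 21445.2 = 447431 m
107.9 km/ft³ → 3.81046×10⁶ m/m³
V = d / (distance per unit fuel) = 447431 / 3.81046×10⁶ = 0.117422 m³
In bbl: 0.117422 / 0.158987 = 0.738564 bbl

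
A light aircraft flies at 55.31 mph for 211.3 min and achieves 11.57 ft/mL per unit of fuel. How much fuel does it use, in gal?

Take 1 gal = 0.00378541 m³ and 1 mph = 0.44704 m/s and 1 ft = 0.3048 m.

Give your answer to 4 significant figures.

23.48 gal

55.31 mph → 24.7258 m/s
211.3 min → 12678 s
d = v × t = 24.7258 × 12678 = 313474 m
11.57 ft/mL → 3.52654×10⁶ m/m³
V = d / (distance per unit fuel) = 313474 / 3.52654×10⁶ = 0.08889 m³
In gal: 0.08889 / 0.00378541 = 23.4823 gal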